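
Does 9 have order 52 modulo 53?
9^{26} ≡ 1 (mod 53) and 26 < 52, so ord_53(9) = 26 ≠ 52 and 9 is not a primitive root.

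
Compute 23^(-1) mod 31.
Since 31 is prime, by Fermat 23^(-1) ≡ 23^{29} ≡ 27 mod 31. Verify: 23 × 27 = 621 ≡ 1 mod 31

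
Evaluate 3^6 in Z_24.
By repeated squaring (mod 24): 3^{1}≡3, 3^{2}≡9, 3^{4}≡9. Then 3^{6} = 3^{4+2} ≡ 9 × 9 ≡ 9 (mod 24)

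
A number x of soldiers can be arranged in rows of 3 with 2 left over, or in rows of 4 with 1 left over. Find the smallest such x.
M = 3 × 4 = 12. M₁ = 4, y₁ ≡ 1 mod 3. M₂ = 3, y₂ ≡ 3 mod 4. x = 2×4×1 + 1×3×3 ≡ 5 mod 12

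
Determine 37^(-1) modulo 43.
Since 43 is prime, by Fermat 37^(-1) ≡ 37^{41} ≡ 7 (mod 43). Verify: 37 × 7 = 259 ≡ 1 (mod 43)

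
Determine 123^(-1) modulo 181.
Since 181 is prime, by Fermat 123^(-1) ≡ 123^{179} ≡ 78 mod 181. Verify: 123 × 78 = 9594 ≡ 1 mod 181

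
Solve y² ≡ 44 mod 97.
The square roots of 44 mod 97 are 74 and 23. Verify: 74² = 5476 ≡ 44 mod 97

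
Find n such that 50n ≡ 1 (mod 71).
Since 71 is prime, by Fermat 50^(-1) ≡ 50^{69} ≡ 27 (mod 71). Verify: 50 × 27 = 1350 ≡ 1 (mod 71)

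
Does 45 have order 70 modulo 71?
45^{7} ≡ 1 mod 71 and 7 < 70, so ord_71(45) = 7 ≠ 70 and 45 is not a primitive root.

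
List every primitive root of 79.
There are φ(78) = 24 primitive roots mod 79: {3, 6, 7, 28, 29, 30, 34, 35, 37, 39, 43, 47, 48, 53, 54, 59, 60, 63, 66, 68, 70, 74, 75, 77}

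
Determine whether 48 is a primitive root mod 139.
48^{46} ≡ 1 (mod 139) and 46 < 138, so ord_139(48) = 46 ≠ 138 and 48 is not a primitive root.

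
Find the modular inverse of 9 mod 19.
Since 19 is prime, by Fermat 9^(-1) ≡ 9^{17} ≡ 17 mod 19. Verify: 9 × 17 = 153 ≡ 1 mod 19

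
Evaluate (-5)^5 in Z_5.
By repeated squaring mod 5: (-5)^{1}≡0, (-5)^{2}≡0, (-5)^{4}≡0. Then (-5)^{5} = (-5)^{4+1} ≡ 0 × 0 ≡ 0 mod 5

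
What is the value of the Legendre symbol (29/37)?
(29/37) = 29^{18} mod 37 = -1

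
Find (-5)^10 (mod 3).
Using Fermat: (-5)^{2} ≡ 1 (mod 3). 10 ≡ 0 (mod 2). So (-5)^{10} ≡ (-5)^{0} ≡ 1 (mod 3)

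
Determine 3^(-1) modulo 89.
Since 89 is prime, by Fermat 3^(-1) ≡ 3^{87} ≡ 30 (mod 89). Verify: 3 × 30 = 90 ≡ 1 (mod 89)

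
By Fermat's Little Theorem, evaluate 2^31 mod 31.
By Fermat: 2^{30} ≡ 1 mod 31. So 2^{31} = 2^{30} · 2^{1} ≡ 2^{1} ≡ 2 mod 31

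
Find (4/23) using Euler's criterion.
(4/23) = 4^{11} mod 23 = 1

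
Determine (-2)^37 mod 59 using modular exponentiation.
By repeated squaring mod 59: (-2)^{1}≡57, (-2)^{2}≡4, (-2)^{4}≡16, (-2)^{8}≡20, (-2)^{16}≡46, (-2)^{32}≡51. Then (-2)^{37} = (-2)^{32+4+1} ≡ 51 × 16 × 57 ≡ 20 mod 59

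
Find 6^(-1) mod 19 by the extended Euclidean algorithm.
Extended GCD: 6(-3) + 19(1) = 1. So 6^(-1) ≡ -3 ≡ 16 mod 19. Verify: 6 × 16 = 96 ≡ 1 mod 19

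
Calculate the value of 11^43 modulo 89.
By repeated squaring (mod 89): 11^{1}≡11, 11^{2}≡32, 11^{4}≡45, 11^{8}≡67, 11^{16}≡39, 11^{32}≡8. Then 11^{43} = 11^{32+8+2+1} ≡ 8 × 67 × 32 × 11 ≡ 81 (mod 89)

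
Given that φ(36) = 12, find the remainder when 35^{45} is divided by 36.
By Euler: 35^{12} ≡ 1 (mod 36) since gcd(35, 36) = 1. 45 = 3×12 + 9. So 35^{45} ≡ 35^{9} ≡ 35 (mod 36)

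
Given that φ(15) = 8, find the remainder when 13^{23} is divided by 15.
By Euler: 13^{8} ≡ 1 mod 15 since gcd(13, 15) = 1. 23 = 2×8 + 7. So 13^{23} ≡ 13^{7} ≡ 7 mod 15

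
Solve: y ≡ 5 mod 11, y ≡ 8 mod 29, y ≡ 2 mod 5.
M = 11 × 29 × 5 = 1595. M₁ = 145, y₁ ≡ 6 mod 11. M₂ = 55, y₂ ≡ 19 mod 29. M₃ = 319, y₃ ≡ 4 mod 5. y = 5×145×6 + 8×55×19 + 2×319×4 ≡ 907 mod 1595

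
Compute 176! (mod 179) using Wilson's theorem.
(178)! = (176)! × (177) × (178) ≡ -1 (mod 179). So (176)! ≡ -1 × [(178)(177)]^(-1) ≡ 89 (mod 179)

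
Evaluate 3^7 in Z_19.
By repeated squaring mod 19: 3^{1}≡3, 3^{2}≡9, 3^{4}≡5. Then 3^{7} = 3^{4+2+1} ≡ 5 × 9 × 3 ≡ 2 mod 19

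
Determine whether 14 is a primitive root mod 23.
ord_23(14) divides 22. For each prime q|22: 14^{11}≡22, 14^{2}≡12, none ≡ 1. So 14 has order 22 and is a primitive root mod 23.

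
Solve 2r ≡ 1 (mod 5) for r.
Since 5 is prime, by Fermat 2^(-1) ≡ 2^{3} ≡ 3 (mod 5). Verify: 2 × 3 = 6 ≡ 1 (mod 5)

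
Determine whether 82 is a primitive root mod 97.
ord_97(82) divides 96. For each prime q|96: 82^{48}≡96, 82^{32}≡61, none ≡ 1. So 82 has order 96 and is a primitive root mod 97.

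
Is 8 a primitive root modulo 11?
ord_11(8) divides 10. For each prime q|10: 8^{5}≡10, 8^{2}≡9, none ≡ 1. So 8 has order 10 and is a primitive root mod 11.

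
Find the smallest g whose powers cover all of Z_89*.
g = 3. For each prime q|88: 3^{44}≡88, 3^{8}≡64, none ≡ 1, so ord_89(3) = 88 and 3 is a primitive root.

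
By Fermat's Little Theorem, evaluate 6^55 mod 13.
By Fermat: 6^{12} ≡ 1 (mod 13). 55 = 4×12 + 7. So 6^{55} ≡ 6^{7} ≡ 7 (mod 13)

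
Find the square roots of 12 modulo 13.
The square roots of 12 mod 13 are 8 and 5. Verify: 8² = 64 ≡ 12 (mod 13)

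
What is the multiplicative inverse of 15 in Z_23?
Since 23 is prime, by Fermat 15^(-1) ≡ 15^{21} ≡ 20 (mod 23). Verify: 15 × 20 = 300 ≡ 1 (mod 23)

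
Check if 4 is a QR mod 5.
By Euler's criterion: 4^{2} ≡ 1 (mod 5). Since this equals 1, 4 is a QR.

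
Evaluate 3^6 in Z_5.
Using Fermat: 3^{4} ≡ 1 mod 5. 6 ≡ 2 mod 4. So 3^{6} ≡ 3^{2} ≡ 4 mod 5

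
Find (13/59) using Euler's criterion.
(13/59) = 13^{29} mod 59 = -1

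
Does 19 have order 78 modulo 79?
19^{39} ≡ 1 (mod 79) and 39 < 78, so ord_79(19) = 39 ≠ 78 and 19 is not a primitive root.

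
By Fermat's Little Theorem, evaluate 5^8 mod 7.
By Fermat: 5^{6} ≡ 1 mod 7. So 5^{8} = 5^{6} · 5^{2} ≡ 5^{2} ≡ 4 mod 7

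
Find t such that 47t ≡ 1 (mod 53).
Since 53 is prime, by Fermat 47^(-1) ≡ 47^{51} ≡ 44 (mod 53). Verify: 47 × 44 = 2068 ≡ 1 (mod 53)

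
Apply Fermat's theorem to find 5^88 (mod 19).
By Fermat: 5^{18} ≡ 1 (mod 19). 88 = 4×18 + 16. So 5^{88} ≡ 5^{16} ≡ 16 (mod 19)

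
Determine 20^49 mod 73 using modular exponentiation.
By repeated squaring mod 73: 20^{1}≡20, 20^{2}≡35, 20^{4}≡57, 20^{8}≡37, 20^{16}≡55, 20^{32}≡32. Then 20^{49} = 20^{32+16+1} ≡ 32 × 55 × 20 ≡ 14 mod 73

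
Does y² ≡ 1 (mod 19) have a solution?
By Euler's criterion: 1^{9} ≡ 1 (mod 19). Since this equals 1, 1 is a QR.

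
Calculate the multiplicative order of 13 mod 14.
Powers of 13 mod 14: 13^1≡13, 13^2≡1. ord_14(13) = 2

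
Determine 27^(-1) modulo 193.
Since 193 is prime, by Fermat 27^(-1) ≡ 27^{191} ≡ 143 (mod 193). Verify: 27 × 143 = 3861 ≡ 1 (mod 193)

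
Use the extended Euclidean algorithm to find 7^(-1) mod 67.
Extended GCD: 7(-19) + 67(2) = 1. So 7^(-1) ≡ -19 ≡ 48 (mod 67). Verify: 7 × 48 = 336 ≡ 1 (mod 67)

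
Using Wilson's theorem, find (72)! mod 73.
By Wilson's theorem, (72)! ≡ -1 ≡ 72 (mod 73)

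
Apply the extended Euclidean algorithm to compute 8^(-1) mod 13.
Extended GCD: 8(5) + 13(-3) = 1. So 8^(-1) ≡ 5 mod 13. Verify: 8 × 5 = 40 ≡ 1 mod 13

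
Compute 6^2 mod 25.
6^{2} = 36 ≡ 11 mod 25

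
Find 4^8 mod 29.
By repeated squaring mod 29: 4^{1}≡4, 4^{2}≡16, 4^{4}≡24, 4^{8}≡25. So 4^{8} ≡ 25 mod 29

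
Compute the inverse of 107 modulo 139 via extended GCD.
Extended GCD: 107(13) + 139(-10) = 1. So 107^(-1) ≡ 13 (mod 139). Verify: 107 × 13 = 1391 ≡ 1 (mod 139)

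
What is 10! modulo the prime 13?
(12)! = (10)! × (11) × (12) ≡ -1 (mod 13). So (10)! ≡ -1 × [(12)(11)]^(-1) ≡ 6 (mod 13)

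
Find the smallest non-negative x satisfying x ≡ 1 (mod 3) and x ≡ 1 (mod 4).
M = 3 × 4 = 12. M₁ = 4, y₁ ≡ 1 (mod 3). M₂ = 3, y₂ ≡ 3 (mod 4). x = 1×4×1 + 1×3×3 ≡ 1 (mod 12)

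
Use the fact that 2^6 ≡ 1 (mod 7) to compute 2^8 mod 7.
By Fermat: 2^{6} ≡ 1 (mod 7). So 2^{8} = 2^{6} · 2^{2} ≡ 2^{2} ≡ 4 (mod 7)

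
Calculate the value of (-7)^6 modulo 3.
Using Fermat: (-7)^{2} ≡ 1 (mod 3). 6 ≡ 0 (mod 2). So (-7)^{6} ≡ (-7)^{0} ≡ 1 (mod 3)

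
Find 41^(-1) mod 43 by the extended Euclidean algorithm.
Extended GCD: 41(21) + 43(-20) = 1. So 41^(-1) ≡ 21 mod 43. Verify: 41 × 21 = 861 ≡ 1 mod 43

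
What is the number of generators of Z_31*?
Number of primitive roots mod 31 = φ(p-1) = φ(30) = 8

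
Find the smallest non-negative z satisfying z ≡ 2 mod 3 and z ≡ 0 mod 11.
M = 3 × 11 = 33. M₁ = 11, y₁ ≡ 2 mod 3. M₂ = 3, y₂ ≡ 4 mod 11. z = 2×11×2 + 0×3×4 ≡ 11 mod 33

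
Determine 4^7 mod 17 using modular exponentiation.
By repeated squaring (mod 17): 4^{1}≡4, 4^{2}≡16, 4^{4}≡1. Then 4^{7} = 4^{4+2+1} ≡ 1 × 16 × 4 ≡ 13 (mod 17)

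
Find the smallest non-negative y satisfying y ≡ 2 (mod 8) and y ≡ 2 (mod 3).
M = 8 × 3 = 24. M₁ = 3, y₁ ≡ 3 (mod 8). M₂ = 8, y₂ ≡ 2 (mod 3). y = 2×3×3 + 2×8×2 ≡ 2 (mod 24)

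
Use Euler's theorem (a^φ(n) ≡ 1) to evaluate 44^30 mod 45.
By Euler: 44^{24} ≡ 1 (mod 45) since gcd(44, 45) = 1. 30 = 1×24 + 6. So 44^{30} ≡ 44^{6} ≡ 1 (mod 45)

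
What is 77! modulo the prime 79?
(78)! = (77)! × (78) ≡ -1 mod 79. So (77)! ≡ -1 × (78)^(-1) ≡ (-1)×(-1) = 1 mod 79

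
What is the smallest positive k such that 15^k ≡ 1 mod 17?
Powers of 15 mod 17: 15^1≡15, 15^2≡4, 15^3≡9, 15^4≡16, 15^5≡2, 15^6≡13, 15^7≡8, 15^8≡1. ord_17(15) = 8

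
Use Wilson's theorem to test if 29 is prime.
(28)! mod 29 = 28. Since 28 ≡ -1 (mod 29), 29 is prime.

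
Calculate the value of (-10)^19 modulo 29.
By repeated squaring (mod 29): (-10)^{1}≡19, (-10)^{2}≡13, (-10)^{4}≡24, (-10)^{8}≡25, (-10)^{16}≡16. Then (-10)^{19} = (-10)^{16+2+1} ≡ 16 × 13 × 19 ≡ 8 (mod 29)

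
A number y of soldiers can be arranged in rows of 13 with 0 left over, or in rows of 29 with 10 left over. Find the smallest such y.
M = 13 × 29 = 377. M₁ = 29, y₁ ≡ 9 mod 13. M₂ = 13, y₂ ≡ 9 mod 29. y = 0×29×9 + 10×13×9 ≡ 39 mod 377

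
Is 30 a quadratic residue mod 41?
By Euler's criterion: 30^{20} ≡ 40 (mod 41). Since this equals -1 (≡ 40), 30 is not a QR.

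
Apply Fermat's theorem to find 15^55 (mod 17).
By Fermat: 15^{16} ≡ 1 (mod 17). 55 = 3×16 + 7. So 15^{55} ≡ 15^{7} ≡ 8 (mod 17)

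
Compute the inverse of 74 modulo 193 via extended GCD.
Extended GCD: 74(60) + 193(-23) = 1. So 74^(-1) ≡ 60 (mod 193). Verify: 74 × 60 = 4440 ≡ 1 (mod 193)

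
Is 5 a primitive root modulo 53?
ord_53(5) divides 52. For each prime q|52: 5^{26}≡52, 5^{4}≡42, none ≡ 1. So 5 has order 52 and is a primitive root mod 53.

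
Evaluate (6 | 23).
(6/23) = 6^{11} mod 23 = 1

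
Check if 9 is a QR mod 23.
By Euler's criterion: 9^{11} ≡ 1 mod 23. Since this equals 1, 9 is a QR.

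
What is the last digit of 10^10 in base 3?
Using Fermat: 10^{2} ≡ 1 mod 3. 10 ≡ 0 mod 2. So 10^{10} ≡ 10^{0} ≡ 1 mod 3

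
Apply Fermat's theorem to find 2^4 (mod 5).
By Fermat's Little Theorem, 2^{4} ≡ 1 (mod 5) since 5 is prime and gcd(2, 5) = 1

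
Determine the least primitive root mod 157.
g = 5. For each prime q|156: 5^{78}≡156, 5^{52}≡12, 5^{12}≡130, none ≡ 1, so ord_157(5) = 156 and 5 is a primitive root.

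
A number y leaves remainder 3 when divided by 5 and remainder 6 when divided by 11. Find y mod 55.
M = 5 × 11 = 55. M₁ = 11, y₁ ≡ 1 mod 5. M₂ = 5, y₂ ≡ 9 mod 11. y = 3×11×1 + 6×5×9 ≡ 28 mod 55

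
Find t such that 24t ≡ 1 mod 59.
Since 59 is prime, by Fermat 24^(-1) ≡ 24^{57} ≡ 32 mod 59. Verify: 24 × 32 = 768 ≡ 1 mod 59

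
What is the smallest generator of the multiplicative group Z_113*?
g = 3. Powers: [3, 9, 27, 81, 17, 51, 40, 7, 21, 63, ...] generates all 112 non-zero residues.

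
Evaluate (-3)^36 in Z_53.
By repeated squaring (mod 53): (-3)^{1}≡50, (-3)^{2}≡9, (-3)^{4}≡28, (-3)^{8}≡42, (-3)^{16}≡15, (-3)^{32}≡13. Then (-3)^{36} = (-3)^{32+4} ≡ 13 × 28 ≡ 46 (mod 53)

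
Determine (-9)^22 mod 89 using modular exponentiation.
By repeated squaring mod 89: (-9)^{1}≡80, (-9)^{2}≡81, (-9)^{4}≡64, (-9)^{8}≡2, (-9)^{16}≡4. Then (-9)^{22} = (-9)^{16+4+2} ≡ 4 × 64 × 81 ≡ 88 mod 89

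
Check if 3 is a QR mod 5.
By Euler's criterion: 3^{2} ≡ 4 (mod 5). Since this equals -1 (≡ 4), 3 is not a QR.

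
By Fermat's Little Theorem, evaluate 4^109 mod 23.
By Fermat: 4^{22} ≡ 1 (mod 23). 109 = 4×22 + 21. So 4^{109} ≡ 4^{21} ≡ 6 (mod 23)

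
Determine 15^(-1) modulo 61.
Since 61 is prime, by Fermat 15^(-1) ≡ 15^{59} ≡ 57 (mod 61). Verify: 15 × 57 = 855 ≡ 1 (mod 61)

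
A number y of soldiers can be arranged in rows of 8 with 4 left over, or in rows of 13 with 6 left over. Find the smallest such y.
M = 8 × 13 = 104. M₁ = 13, y₁ ≡ 5 (mod 8). M₂ = 8, y₂ ≡ 5 (mod 13). y = 4×13×5 + 6×8×5 ≡ 84 (mod 104)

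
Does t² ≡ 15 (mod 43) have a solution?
By Euler's criterion: 15^{21} ≡ 1 (mod 43). Since this equals 1, 15 is a QR.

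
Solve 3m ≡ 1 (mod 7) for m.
Since 7 is prime, by Fermat 3^(-1) ≡ 3^{5} ≡ 5 (mod 7). Verify: 3 × 5 = 15 ≡ 1 (mod 7)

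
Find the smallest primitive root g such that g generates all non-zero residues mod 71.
g = 7. Powers: [7, 49, 59, 58, 51, 2, 14, 27, 47, 45, ...] generates all 70 non-zero residues.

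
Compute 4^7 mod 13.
By repeated squaring mod 13: 4^{1}≡4, 4^{2}≡3, 4^{4}≡9. Then 4^{7} = 4^{4+2+1} ≡ 9 × 3 × 4 ≡ 4 mod 13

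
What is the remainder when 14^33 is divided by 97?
By repeated squaring (mod 97): 14^{1}≡14, 14^{2}≡2, 14^{4}≡4, 14^{8}≡16, 14^{16}≡62, 14^{32}≡61. Then 14^{33} = 14^{32+1} ≡ 61 × 14 ≡ 78 (mod 97)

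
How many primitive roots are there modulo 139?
Number of primitive roots mod 139 = φ(p-1) = φ(138) = 44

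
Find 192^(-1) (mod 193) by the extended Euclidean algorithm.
Extended GCD: 192(-1) + 193(1) = 1. So 192^(-1) ≡ -1 ≡ 192 (mod 193). Verify: 192 × 192 = 36864 ≡ 1 (mod 193)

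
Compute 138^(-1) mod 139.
Since 139 is prime, by Fermat 138^(-1) ≡ 138^{137} ≡ 138 mod 139. Verify: 138 × 138 = 19044 ≡ 1 mod 139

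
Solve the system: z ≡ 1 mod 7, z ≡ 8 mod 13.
M = 7 × 13 = 91. M₁ = 13, y₁ ≡ 6 mod 7. M₂ = 7, y₂ ≡ 2 mod 13. z = 1×13×6 + 8×7×2 ≡ 8 mod 91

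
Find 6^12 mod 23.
By repeated squaring mod 23: 6^{1}≡6, 6^{2}≡13, 6^{4}≡8, 6^{8}≡18. Then 6^{12} = 6^{8+4} ≡ 18 × 8 ≡ 6 mod 23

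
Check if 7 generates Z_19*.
7^{3} ≡ 1 mod 19 and 3 < 18, so ord_19(7) = 3 ≠ 18 and 7 is not a primitive root.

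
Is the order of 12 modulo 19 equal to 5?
Powers of 12 mod 19: 12^1≡12, 12^2≡11, 12^3≡18, 12^4≡7, 12^5≡8, 12^6≡1. 12^5≡8≢1, so ord ≠ 5. No, the actual order is 6.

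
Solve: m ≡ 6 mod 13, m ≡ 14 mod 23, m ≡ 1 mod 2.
M = 13 × 23 × 2 = 598. M₁ = 46, y₁ ≡ 2 mod 13. M₂ = 26, y₂ ≡ 8 mod 23. M₃ = 299, y₃ ≡ 1 mod 2. m = 6×46×2 + 14×26×8 + 1×299×1 ≡ 175 mod 598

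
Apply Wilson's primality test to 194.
(193)! mod 194 = 0. Since 0 ≢ -1 mod 194, 194 is not prime.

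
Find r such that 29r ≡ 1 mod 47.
Since 47 is prime, by Fermat 29^(-1) ≡ 29^{45} ≡ 13 mod 47. Verify: 29 × 13 = 377 ≡ 1 mod 47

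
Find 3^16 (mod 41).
By repeated squaring (mod 41): 3^{1}≡3, 3^{2}≡9, 3^{4}≡40, 3^{8}≡1, 3^{16}≡1. So 3^{16} ≡ 1 (mod 41)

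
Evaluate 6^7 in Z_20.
By repeated squaring (mod 20): 6^{1}≡6, 6^{2}≡16, 6^{4}≡16. Then 6^{7} = 6^{4+2+1} ≡ 16 × 16 × 6 ≡ 16 (mod 20)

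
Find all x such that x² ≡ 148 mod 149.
The square roots of 148 mod 149 are 44 and 105. Verify: 44² = 1936 ≡ 148 mod 149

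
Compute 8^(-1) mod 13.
Since 13 is prime, by Fermat 8^(-1) ≡ 8^{11} ≡ 5 mod 13. Verify: 8 × 5 = 40 ≡ 1 mod 13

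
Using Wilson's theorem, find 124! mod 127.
(126)! = (124)! × (125) × (126) ≡ -1 mod 127. So (124)! ≡ -1 × [(126)(125)]^(-1) ≡ 63 mod 127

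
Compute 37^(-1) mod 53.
Since 53 is prime, by Fermat 37^(-1) ≡ 37^{51} ≡ 43 mod 53. Verify: 37 × 43 = 1591 ≡ 1 mod 53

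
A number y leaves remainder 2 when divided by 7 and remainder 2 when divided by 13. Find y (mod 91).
M = 7 × 13 = 91. M₁ = 13, y₁ ≡ 6 (mod 7). M₂ = 7, y₂ ≡ 2 (mod 13). y = 2×13×6 + 2×7×2 ≡ 2 (mod 91)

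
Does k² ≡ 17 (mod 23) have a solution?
By Euler's criterion: 17^{11} ≡ 22 (mod 23). Since this equals -1 (≡ 22), 17 is not a QR.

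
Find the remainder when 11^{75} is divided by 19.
By Fermat: 11^{18} ≡ 1 mod 19. 75 = 4×18 + 3. So 11^{75} ≡ 11^{3} ≡ 1 mod 19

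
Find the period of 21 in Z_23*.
Powers of 21 mod 23: 21^1≡21, 21^2≡4, 21^3≡15, 21^4≡16, 21^5≡14, 21^6≡18, 21^7≡10, 21^8≡3, 21^9≡17, 21^10≡12, 21^11≡22, 21^12≡2, 21^13≡19, 21^14≡8, 21^15≡7, 21^16≡9, 21^17≡5, 21^18≡13, 21^19≡20, 21^20≡6, 21^21≡11, 21^22≡1. ord_23(21) = 22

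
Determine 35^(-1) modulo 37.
Since 37 is prime, by Fermat 35^(-1) ≡ 35^{35} ≡ 18 (mod 37). Verify: 35 × 18 = 630 ≡ 1 (mod 37)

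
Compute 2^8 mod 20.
By repeated squaring (mod 20): 2^{1}≡2, 2^{2}≡4, 2^{4}≡16, 2^{8}≡16. So 2^{8} ≡ 16 (mod 20)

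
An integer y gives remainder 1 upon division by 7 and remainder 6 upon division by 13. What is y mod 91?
M = 7 × 13 = 91. M₁ = 13, y₁ ≡ 6 mod 7. M₂ = 7, y₂ ≡ 2 mod 13. y = 1×13×6 + 6×7×2 ≡ 71 mod 91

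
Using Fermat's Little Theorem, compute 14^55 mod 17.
By Fermat: 14^{16} ≡ 1 (mod 17). 55 = 3×16 + 7. So 14^{55} ≡ 14^{7} ≡ 6 (mod 17)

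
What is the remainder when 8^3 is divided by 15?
8^{3} = 512 ≡ 2 mod 15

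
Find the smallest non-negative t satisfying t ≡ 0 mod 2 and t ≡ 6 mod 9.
M = 2 × 9 = 18. M₁ = 9, y₁ ≡ 1 mod 2. M₂ = 2, y₂ ≡ 5 mod 9. t = 0×9×1 + 6×2×5 ≡ 6 mod 18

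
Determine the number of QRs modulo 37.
The squaring map on Z_37* is 2-to-1, so there are (36)/2 = 18 QRs.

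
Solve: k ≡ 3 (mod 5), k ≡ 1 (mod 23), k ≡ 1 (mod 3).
M = 5 × 23 × 3 = 345. M₁ = 69, y₁ ≡ 4 (mod 5). M₂ = 15, y₂ ≡ 20 (mod 23). M₃ = 115, y₃ ≡ 1 (mod 3). k = 3×69×4 + 1×15×20 + 1×115×1 ≡ 208 (mod 345)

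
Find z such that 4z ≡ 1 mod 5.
Since 5 is prime, by Fermat 4^(-1) ≡ 4^{3} ≡ 4 mod 5. Verify: 4 × 4 = 16 ≡ 1 mod 5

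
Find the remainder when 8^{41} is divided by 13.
By Fermat: 8^{12} ≡ 1 (mod 13). 41 = 3×12 + 5. So 8^{41} ≡ 8^{5} ≡ 8 (mod 13)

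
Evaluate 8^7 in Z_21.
By repeated squaring mod 21: 8^{1}≡8, 8^{2}≡1, 8^{4}≡1. Then 8^{7} = 8^{4+2+1} ≡ 1 × 1 × 8 ≡ 8 mod 21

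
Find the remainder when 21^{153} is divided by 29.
By Fermat: 21^{28} ≡ 1 mod 29. 153 = 5×28 + 13. So 21^{153} ≡ 21^{13} ≡ 11 mod 29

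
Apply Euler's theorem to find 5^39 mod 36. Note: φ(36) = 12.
By Euler: 5^{12} ≡ 1 mod 36 since gcd(5, 36) = 1. 39 = 3×12 + 3. So 5^{39} ≡ 5^{3} ≡ 17 mod 36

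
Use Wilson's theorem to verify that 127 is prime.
(126)! mod 127 = 126. Since this equals -1 mod 127, Wilson confirms 127 is prime.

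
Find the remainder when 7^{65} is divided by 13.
By Fermat: 7^{12} ≡ 1 (mod 13). 65 = 5×12 + 5. So 7^{65} ≡ 7^{5} ≡ 11 (mod 13)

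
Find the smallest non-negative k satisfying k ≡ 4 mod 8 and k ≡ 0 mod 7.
M = 8 × 7 = 56. M₁ = 7, y₁ ≡ 7 mod 8. M₂ = 8, y₂ ≡ 1 mod 7. k = 4×7×7 + 0×8×1 ≡ 28 mod 56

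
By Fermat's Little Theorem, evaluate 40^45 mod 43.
By Fermat: 40^{42} ≡ 1 (mod 43). So 40^{45} = 40^{42} · 40^{3} ≡ 40^{3} ≡ 16 (mod 43)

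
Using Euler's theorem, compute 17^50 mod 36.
By Euler: 17^{12} ≡ 1 mod 36 since gcd(17, 36) = 1. 50 = 4×12 + 2. So 17^{50} ≡ 17^{2} ≡ 1 mod 36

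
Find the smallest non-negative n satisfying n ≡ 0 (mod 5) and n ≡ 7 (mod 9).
M = 5 × 9 = 45. M₁ = 9, y₁ ≡ 4 (mod 5). M₂ = 5, y₂ ≡ 2 (mod 9). n = 0×9×4 + 7×5×2 ≡ 25 (mod 45)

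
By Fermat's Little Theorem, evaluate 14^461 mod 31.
By Fermat: 14^{30} ≡ 1 mod 31. 461 ≡ 11 mod 30. So 14^{461} ≡ 14^{11} ≡ 9 mod 31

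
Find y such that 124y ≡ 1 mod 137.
Since 137 is prime, by Fermat 124^(-1) ≡ 124^{135} ≡ 21 mod 137. Verify: 124 × 21 = 2604 ≡ 1 mod 137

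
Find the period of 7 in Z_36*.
Powers of 7 mod 36: 7^1≡7, 7^2≡13, 7^3≡19, 7^4≡25, 7^5≡31, 7^6≡1. So the order of 7 is 6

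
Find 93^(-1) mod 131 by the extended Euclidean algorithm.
Extended GCD: 93(31) + 131(-22) = 1. So 93^(-1) ≡ 31 mod 131. Verify: 93 × 31 = 2883 ≡ 1 mod 131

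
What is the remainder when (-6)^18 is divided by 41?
By repeated squaring (mod 41): (-6)^{1}≡35, (-6)^{2}≡36, (-6)^{4}≡25, (-6)^{8}≡10, (-6)^{16}≡18. Then (-6)^{18} = (-6)^{16+2} ≡ 18 × 36 ≡ 33 (mod 41)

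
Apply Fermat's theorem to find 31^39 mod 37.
By Fermat: 31^{36} ≡ 1 mod 37. So 31^{39} = 31^{36} · 31^{3} ≡ 31^{3} ≡ 6 mod 37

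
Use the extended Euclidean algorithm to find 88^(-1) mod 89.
Extended GCD: 88(-1) + 89(1) = 1. So 88^(-1) ≡ -1 ≡ 88 mod 89. Verify: 88 × 88 = 7744 ≡ 1 mod 89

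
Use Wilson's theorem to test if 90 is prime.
(89)! mod 90 = 0. Since 0 ≢ -1 (mod 90), 90 is not prime.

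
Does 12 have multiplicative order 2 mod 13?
Powers of 12 mod 13: 12^1≡12, 12^2≡1. First k with 12^k≡1 is k=2. Yes, ord_13(12) = 2.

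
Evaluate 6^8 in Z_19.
By repeated squaring (mod 19): 6^{1}≡6, 6^{2}≡17, 6^{4}≡4, 6^{8}≡16. So 6^{8} ≡ 16 (mod 19)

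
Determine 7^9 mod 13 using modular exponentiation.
By repeated squaring (mod 13): 7^{1}≡7, 7^{2}≡10, 7^{4}≡9, 7^{8}≡3. Then 7^{9} = 7^{8+1} ≡ 3 × 7 ≡ 8 (mod 13)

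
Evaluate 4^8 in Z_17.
By repeated squaring mod 17: 4^{1}≡4, 4^{2}≡16, 4^{4}≡1, 4^{8}≡1. So 4^{8} ≡ 1 mod 17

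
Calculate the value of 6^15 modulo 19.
By repeated squaring mod 19: 6^{1}≡6, 6^{2}≡17, 6^{4}≡4, 6^{8}≡16. Then 6^{15} = 6^{8+4+2+1} ≡ 16 × 4 × 17 × 6 ≡ 11 mod 19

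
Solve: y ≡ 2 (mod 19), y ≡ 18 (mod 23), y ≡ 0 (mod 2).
M = 19 × 23 × 2 = 874. M₁ = 46, y₁ ≡ 12 (mod 19). M₂ = 38, y₂ ≡ 20 (mod 23). M₃ = 437, y₃ ≡ 1 (mod 2). y = 2×46×12 + 18×38×20 + 0×437×1 ≡ 800 (mod 874)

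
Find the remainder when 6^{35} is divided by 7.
By Fermat: 6^{6} ≡ 1 (mod 7). 35 = 5×6 + 5. So 6^{35} ≡ 6^{5} ≡ 6 (mod 7)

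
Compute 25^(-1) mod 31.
Since 31 is prime, by Fermat 25^(-1) ≡ 25^{29} ≡ 5 mod 31. Verify: 25 × 5 = 125 ≡ 1 mod 31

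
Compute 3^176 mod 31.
Using Fermat: 3^{30} ≡ 1 (mod 31). 176 ≡ 26 (mod 30). So 3^{176} ≡ 3^{26} ≡ 18 (mod 31)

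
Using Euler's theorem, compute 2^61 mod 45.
By Euler: 2^{24} ≡ 1 mod 45 since gcd(2, 45) = 1. 61 = 2×24 + 13. So 2^{61} ≡ 2^{13} ≡ 2 mod 45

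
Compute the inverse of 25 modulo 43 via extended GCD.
Extended GCD: 25(-12) + 43(7) = 1. So 25^(-1) ≡ -12 ≡ 31 (mod 43). Verify: 25 × 31 = 775 ≡ 1 (mod 43)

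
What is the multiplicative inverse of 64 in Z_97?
Since 97 is prime, by Fermat 64^(-1) ≡ 64^{95} ≡ 47 (mod 97). Verify: 64 × 47 = 3008 ≡ 1 (mod 97)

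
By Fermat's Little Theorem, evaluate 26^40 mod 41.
By Fermat's Little Theorem, 26^{40} ≡ 1 (mod 41) since 41 is prime and gcd(26, 41) = 1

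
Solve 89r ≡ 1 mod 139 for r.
Since 139 is prime, by Fermat 89^(-1) ≡ 89^{137} ≡ 25 mod 139. Verify: 89 × 25 = 2225 ≡ 1 mod 139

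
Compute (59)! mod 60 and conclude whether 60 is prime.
(59)! mod 60 = 0. Since 0 ≢ -1 mod 60, 60 is not prime.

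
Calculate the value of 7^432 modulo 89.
Using Fermat: 7^{88} ≡ 1 (mod 89). 432 ≡ 80 (mod 88). So 7^{432} ≡ 7^{80} ≡ 67 (mod 89)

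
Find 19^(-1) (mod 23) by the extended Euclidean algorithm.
Extended GCD: 19(-6) + 23(5) = 1. So 19^(-1) ≡ -6 ≡ 17 (mod 23). Verify: 19 × 17 = 323 ≡ 1 (mod 23)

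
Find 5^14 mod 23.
By repeated squaring mod 23: 5^{1}≡5, 5^{2}≡2, 5^{4}≡4, 5^{8}≡16. Then 5^{14} = 5^{8+4+2} ≡ 16 × 4 × 2 ≡ 13 mod 23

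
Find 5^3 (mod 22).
5^{3} = 125 ≡ 15 (mod 22)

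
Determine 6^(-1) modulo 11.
Since 11 is prime, by Fermat 6^(-1) ≡ 6^{9} ≡ 2 mod 11. Verify: 6 × 2 = 12 ≡ 1 mod 11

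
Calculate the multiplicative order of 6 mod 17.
Powers of 6 mod 17: 6^1≡6, 6^2≡2, 6^3≡12, 6^4≡4, 6^5≡7, 6^6≡8, 6^7≡14, 6^8≡16, 6^9≡11, 6^10≡15, 6^11≡5, 6^12≡13, 6^13≡10, 6^14≡9, 6^15≡3, 6^16≡1. Order = 16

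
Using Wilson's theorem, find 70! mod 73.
(72)! = (70)! × (71) × (72) ≡ -1 (mod 73). So (70)! ≡ -1 × [(72)(71)]^(-1) ≡ 36 (mod 73)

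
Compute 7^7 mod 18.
By repeated squaring mod 18: 7^{1}≡7, 7^{2}≡13, 7^{4}≡7. Then 7^{7} = 7^{4+2+1} ≡ 7 × 13 × 7 ≡ 7 mod 18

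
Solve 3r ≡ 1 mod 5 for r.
Since 5 is prime, by Fermat 3^(-1) ≡ 3^{3} ≡ 2 mod 5. Verify: 3 × 2 = 6 ≡ 1 mod 5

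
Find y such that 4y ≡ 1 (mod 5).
Since 5 is prime, by Fermat 4^(-1) ≡ 4^{3} ≡ 4 (mod 5). Verify: 4 × 4 = 16 ≡ 1 (mod 5)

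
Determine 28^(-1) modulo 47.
Since 47 is prime, by Fermat 28^(-1) ≡ 28^{45} ≡ 42 mod 47. Verify: 28 × 42 = 1176 ≡ 1 mod 47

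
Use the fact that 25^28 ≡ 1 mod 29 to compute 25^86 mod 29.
By Fermat: 25^{28} ≡ 1 mod 29. 86 = 3×28 + 2. So 25^{86} ≡ 25^{2} ≡ 16 mod 29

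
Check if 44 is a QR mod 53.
By Euler's criterion: 44^{26} ≡ 1 (mod 53). Since this equals 1, 44 is a QR.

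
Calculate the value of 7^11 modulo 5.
Using Fermat: 7^{4} ≡ 1 (mod 5). 11 ≡ 3 (mod 4). So 7^{11} ≡ 7^{3} ≡ 3 (mod 5)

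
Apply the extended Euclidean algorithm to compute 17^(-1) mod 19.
Extended GCD: 17(9) + 19(-8) = 1. So 17^(-1) ≡ 9 (mod 19). Verify: 17 × 9 = 153 ≡ 1 (mod 19)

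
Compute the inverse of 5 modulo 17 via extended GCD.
Extended GCD: 5(7) + 17(-2) = 1. So 5^(-1) ≡ 7 (mod 17). Verify: 5 × 7 = 35 ≡ 1 (mod 17)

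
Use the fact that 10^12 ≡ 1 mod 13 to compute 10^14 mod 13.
By Fermat: 10^{12} ≡ 1 mod 13. So 10^{14} = 10^{12} · 10^{2} ≡ 10^{2} ≡ 9 mod 13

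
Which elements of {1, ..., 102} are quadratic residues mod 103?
Quadratic residues modulo 103: {1, 2, 4, 7, 8, 9, 13, 14, 15, 16, 17, 18, 19, 23, 25, 26, 28, 29, 30, 32, 33, 34, 36, 38, 41, 46, 49, 50, 52, 55, 56, 58, 59, 60, 61, 63, 64, 66, 68, 72, 76, 79, 81, 82, 83, 91, 92, 93, 97, 98, 100}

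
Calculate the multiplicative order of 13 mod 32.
Powers of 13 mod 32: 13^1≡13, 13^2≡9, 13^3≡21, 13^4≡17, 13^5≡29, 13^6≡25, 13^7≡5, 13^8≡1. ord_32(13) = 8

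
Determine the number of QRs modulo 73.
For prime 73, there are (p-1)/2 = (73-1)/2 = 36 quadratic residues (excluding 0).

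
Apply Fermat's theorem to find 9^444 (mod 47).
By Fermat: 9^{46} ≡ 1 (mod 47). 444 ≡ 30 (mod 46). So 9^{444} ≡ 9^{30} ≡ 14 (mod 47)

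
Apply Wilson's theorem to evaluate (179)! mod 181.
(180)! = (179)! × (180) ≡ -1 mod 181. So (179)! ≡ -1 × (180)^(-1) ≡ (-1)×(-1) = 1 mod 181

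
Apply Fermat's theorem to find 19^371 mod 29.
By Fermat: 19^{28} ≡ 1 mod 29. 371 ≡ 7 mod 28. So 19^{371} ≡ 19^{7} ≡ 12 mod 29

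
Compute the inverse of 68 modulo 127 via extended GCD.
Extended GCD: 68(-28) + 127(15) = 1. So 68^(-1) ≡ -28 ≡ 99 mod 127. Verify: 68 × 99 = 6732 ≡ 1 mod 127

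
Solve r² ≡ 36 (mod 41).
The square roots of 36 mod 41 are 6 and 35. Verify: 6² = 36 ≡ 36 (mod 41)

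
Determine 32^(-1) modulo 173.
Since 173 is prime, by Fermat 32^(-1) ≡ 32^{171} ≡ 146 (mod 173). Verify: 32 × 146 = 4672 ≡ 1 (mod 173)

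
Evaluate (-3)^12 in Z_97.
By repeated squaring mod 97: (-3)^{1}≡94, (-3)^{2}≡9, (-3)^{4}≡81, (-3)^{8}≡62. Then (-3)^{12} = (-3)^{8+4} ≡ 62 × 81 ≡ 75 mod 97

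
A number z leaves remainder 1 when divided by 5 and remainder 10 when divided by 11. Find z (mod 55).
M = 5 × 11 = 55. M₁ = 11, y₁ ≡ 1 (mod 5). M₂ = 5, y₂ ≡ 9 (mod 11). z = 1×11×1 + 10×5×9 ≡ 21 (mod 55)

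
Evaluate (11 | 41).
(11/41) = 11^{20} mod 41 = -1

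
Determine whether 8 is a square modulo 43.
By Euler's criterion: 8^{21} ≡ 42 mod 43. Since this equals -1 (≡ 42), 8 is not a QR.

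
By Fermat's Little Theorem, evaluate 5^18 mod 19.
By Fermat's Little Theorem, 5^{18} ≡ 1 (mod 19) since 19 is prime and gcd(5, 19) = 1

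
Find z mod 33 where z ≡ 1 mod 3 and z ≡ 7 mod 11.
M = 3 × 11 = 33. M₁ = 11, y₁ ≡ 2 mod 3. M₂ = 3, y₂ ≡ 4 mod 11. z = 1×11×2 + 7×3×4 ≡ 7 mod 33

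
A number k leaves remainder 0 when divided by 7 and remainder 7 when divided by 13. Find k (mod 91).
M = 7 × 13 = 91. M₁ = 13, y₁ ≡ 6 (mod 7). M₂ = 7, y₂ ≡ 2 (mod 13). k = 0×13×6 + 7×7×2 ≡ 7 (mod 91)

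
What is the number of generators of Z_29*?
There are φ(29-1) = φ(28) = 12 primitive roots modulo 29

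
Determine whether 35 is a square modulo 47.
By Euler's criterion: 35^{23} ≡ 46 (mod 47). Since this equals -1 (≡ 46), 35 is not a QR.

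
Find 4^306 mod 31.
Using Fermat: 4^{30} ≡ 1 mod 31. 306 ≡ 6 mod 30. So 4^{306} ≡ 4^{6} ≡ 4 mod 31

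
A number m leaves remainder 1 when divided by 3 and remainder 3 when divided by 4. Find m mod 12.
M = 3 × 4 = 12. M₁ = 4, y₁ ≡ 1 mod 3. M₂ = 3, y₂ ≡ 3 mod 4. m = 1×4×1 + 3×3×3 ≡ 7 mod 12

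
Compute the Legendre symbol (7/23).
(7/23) = 7^{11} mod 23 = -1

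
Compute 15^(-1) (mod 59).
Since 59 is prime, by Fermat 15^(-1) ≡ 15^{57} ≡ 4 (mod 59). Verify: 15 × 4 = 60 ≡ 1 (mod 59)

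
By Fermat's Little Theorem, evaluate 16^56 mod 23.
By Fermat: 16^{22} ≡ 1 (mod 23). 56 = 2×22 + 12. So 16^{56} ≡ 16^{12} ≡ 16 (mod 23)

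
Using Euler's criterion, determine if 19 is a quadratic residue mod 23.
By Euler's criterion: 19^{11} ≡ 22 (mod 23). Since this equals -1 (≡ 22), 19 is not a QR.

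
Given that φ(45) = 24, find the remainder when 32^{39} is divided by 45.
By Euler: 32^{24} ≡ 1 mod 45 since gcd(32, 45) = 1. 39 = 1×24 + 15. So 32^{39} ≡ 32^{15} ≡ 8 mod 45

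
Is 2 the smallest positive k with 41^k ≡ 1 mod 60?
Powers of 41 mod 60: 41^1≡41, 41^2≡1. First k with 41^k≡1 is k=2. Yes, ord_60(41) = 2.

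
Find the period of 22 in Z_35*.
Powers of 22 mod 35: 22^1≡22, 22^2≡29, 22^3≡8, 22^4≡1. So the order of 22 is 4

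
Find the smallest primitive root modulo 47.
g = 5. For each prime q|46: 5^{23}≡46, 5^{2}≡25, none ≡ 1, so ord_47(5) = 46 and 5 is a primitive root.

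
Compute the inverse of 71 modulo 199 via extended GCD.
Extended GCD: 71(-14) + 199(5) = 1. So 71^(-1) ≡ -14 ≡ 185 (mod 199). Verify: 71 × 185 = 13135 ≡ 1 (mod 199)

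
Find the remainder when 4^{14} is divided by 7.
By Fermat: 4^{6} ≡ 1 mod 7. 14 = 2×6 + 2. So 4^{14} ≡ 4^{2} ≡ 2 mod 7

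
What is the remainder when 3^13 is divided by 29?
By repeated squaring mod 29: 3^{1}≡3, 3^{2}≡9, 3^{4}≡23, 3^{8}≡7. Then 3^{13} = 3^{8+4+1} ≡ 7 × 23 × 3 ≡ 19 mod 29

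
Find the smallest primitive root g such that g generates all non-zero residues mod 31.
g = 3. Powers: [3, 9, 27, 19, 26, 16, 17, 20, 29, 25, ...] generates all 30 non-zero residues.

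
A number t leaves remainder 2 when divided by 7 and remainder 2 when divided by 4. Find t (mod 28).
M = 7 × 4 = 28. M₁ = 4, y₁ ≡ 2 (mod 7). M₂ = 7, y₂ ≡ 3 (mod 4). t = 2×4×2 + 2×7×3 ≡ 2 (mod 28)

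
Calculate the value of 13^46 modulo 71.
By repeated squaring (mod 71): 13^{1}≡13, 13^{2}≡27, 13^{4}≡19, 13^{8}≡6, 13^{16}≡36, 13^{32}≡18. Then 13^{46} = 13^{32+8+4+2} ≡ 18 × 6 × 19 × 27 ≡ 24 (mod 71)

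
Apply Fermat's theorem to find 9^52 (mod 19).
By Fermat: 9^{18} ≡ 1 (mod 19). 52 = 2×18 + 16. So 9^{52} ≡ 9^{16} ≡ 4 (mod 19)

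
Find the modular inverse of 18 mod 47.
Since 47 is prime, by Fermat 18^(-1) ≡ 18^{45} ≡ 34 (mod 47). Verify: 18 × 34 = 612 ≡ 1 (mod 47)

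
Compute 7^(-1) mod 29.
Since 29 is prime, by Fermat 7^(-1) ≡ 7^{27} ≡ 25 mod 29. Verify: 7 × 25 = 175 ≡ 1 mod 29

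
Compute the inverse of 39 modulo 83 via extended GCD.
Extended GCD: 39(-17) + 83(8) = 1. So 39^(-1) ≡ -17 ≡ 66 mod 83. Verify: 39 × 66 = 2574 ≡ 1 mod 83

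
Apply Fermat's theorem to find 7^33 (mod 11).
By Fermat: 7^{10} ≡ 1 (mod 11). 33 = 3×10 + 3. So 7^{33} ≡ 7^{3} ≡ 2 (mod 11)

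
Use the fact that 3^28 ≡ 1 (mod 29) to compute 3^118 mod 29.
By Fermat: 3^{28} ≡ 1 (mod 29). 118 = 4×28 + 6. So 3^{118} ≡ 3^{6} ≡ 4 (mod 29)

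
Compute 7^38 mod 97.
By repeated squaring (mod 97): 7^{1}≡7, 7^{2}≡49, 7^{4}≡73, 7^{8}≡91, 7^{16}≡36, 7^{32}≡35. Then 7^{38} = 7^{32+4+2} ≡ 35 × 73 × 49 ≡ 65 (mod 97)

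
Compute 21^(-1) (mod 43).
Since 43 is prime, by Fermat 21^(-1) ≡ 21^{41} ≡ 41 (mod 43). Verify: 21 × 41 = 861 ≡ 1 (mod 43)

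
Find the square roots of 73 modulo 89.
The square roots of 73 mod 89 are 47 and 42. Verify: 47² = 2209 ≡ 73 mod 89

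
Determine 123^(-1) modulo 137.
Since 137 is prime, by Fermat 123^(-1) ≡ 123^{135} ≡ 88 mod 137. Verify: 123 × 88 = 10824 ≡ 1 mod 137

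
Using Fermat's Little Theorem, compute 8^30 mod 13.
By Fermat: 8^{12} ≡ 1 (mod 13). 30 = 2×12 + 6. So 8^{30} ≡ 8^{6} ≡ 12 (mod 13)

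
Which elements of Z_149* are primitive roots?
There are φ(148) = 72 primitive roots mod 149: {2, 3, 8, 10, 11, 12, 13, 14, 15, 18, 21, 23, 27, 32, 34, 38, 40, 41, 43, 48, 50, 51, 52, 55, 56, 57, 58, 59, 60, 62, 65, 66, 70, 71, 72, 74, 75, 77, 78, 79, 83, 84, 87, 89, 90, 91, 92, 93, 94, 97, 98, 99, 101, 106, 108, 109, 111, 115, 117, 122, 126, 128, 131, 134, 135, 136, 137, 138, 139, 141, 146, 147}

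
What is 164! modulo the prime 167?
(166)! = (164)! × (165) × (166) ≡ -1 (mod 167). So (164)! ≡ -1 × [(166)(165)]^(-1) ≡ 83 (mod 167)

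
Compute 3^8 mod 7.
Using Fermat: 3^{6} ≡ 1 (mod 7). 8 ≡ 2 (mod 6). So 3^{8} ≡ 3^{2} ≡ 2 (mod 7)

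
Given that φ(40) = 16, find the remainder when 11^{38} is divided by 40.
By Euler: 11^{16} ≡ 1 mod 40 since gcd(11, 40) = 1. 38 = 2×16 + 6. So 11^{38} ≡ 11^{6} ≡ 1 mod 40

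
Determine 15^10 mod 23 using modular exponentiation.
By repeated squaring (mod 23): 15^{1}≡15, 15^{2}≡18, 15^{4}≡2, 15^{8}≡4. Then 15^{10} = 15^{8+2} ≡ 4 × 18 ≡ 3 (mod 23)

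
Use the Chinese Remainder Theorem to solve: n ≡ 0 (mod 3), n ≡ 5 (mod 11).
M = 3 × 11 = 33. M₁ = 11, y₁ ≡ 2 (mod 3). M₂ = 3, y₂ ≡ 4 (mod 11). n = 0×11×2 + 5×3×4 ≡ 27 (mod 33)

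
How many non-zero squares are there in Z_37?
For prime 37, there are (p-1)/2 = (37-1)/2 = 18 quadratic residues (excluding 0).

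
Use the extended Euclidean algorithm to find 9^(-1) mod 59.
Extended GCD: 9(-13) + 59(2) = 1. So 9^(-1) ≡ -13 ≡ 46 (mod 59). Verify: 9 × 46 = 414 ≡ 1 (mod 59)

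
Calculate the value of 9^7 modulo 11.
By repeated squaring (mod 11): 9^{1}≡9, 9^{2}≡4, 9^{4}≡5. Then 9^{7} = 9^{4+2+1} ≡ 5 × 4 × 9 ≡ 4 (mod 11)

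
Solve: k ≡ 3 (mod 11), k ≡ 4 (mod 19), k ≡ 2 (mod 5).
M = 11 × 19 × 5 = 1045. M₁ = 95, y₁ ≡ 8 (mod 11). M₂ = 55, y₂ ≡ 9 (mod 19). M₃ = 209, y₃ ≡ 4 (mod 5). k = 3×95×8 + 4×55×9 + 2×209×4 ≡ 707 (mod 1045)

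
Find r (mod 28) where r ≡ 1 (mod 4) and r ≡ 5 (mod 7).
M = 4 × 7 = 28. M₁ = 7, y₁ ≡ 3 (mod 4). M₂ = 4, y₂ ≡ 2 (mod 7). r = 1×7×3 + 5×4×2 ≡ 5 (mod 28)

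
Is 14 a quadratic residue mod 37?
By Euler's criterion: 14^{18} ≡ 36 (mod 37). Since this equals -1 (≡ 36), 14 is not a QR.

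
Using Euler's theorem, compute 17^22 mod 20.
By Euler: 17^{8} ≡ 1 (mod 20) since gcd(17, 20) = 1. 22 = 2×8 + 6. So 17^{22} ≡ 17^{6} ≡ 9 (mod 20)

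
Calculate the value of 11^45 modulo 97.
By repeated squaring mod 97: 11^{1}≡11, 11^{2}≡24, 11^{4}≡91, 11^{8}≡36, 11^{16}≡35, 11^{32}≡61. Then 11^{45} = 11^{32+8+4+1} ≡ 61 × 36 × 91 × 11 ≡ 79 mod 97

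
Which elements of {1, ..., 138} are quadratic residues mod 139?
Quadratic residues modulo 139: {1, 4, 5, 6, 7, 9, 11, 13, 16, 20, 24, 25, 28, 29, 30, 31, 34, 35, 36, 37, 38, 41, 42, 44, 45, 46, 47, 49, 51, 52, 54, 55, 57, 63, 64, 65, 66, 67, 69, 71, 77, 78, 79, 80, 81, 83, 86, 89, 91, 96, 99, 100, 106, 107, 112, 113, 116, 117, 118, 120, 121, 122, 124, 125, 127, 129, 131, 136, 137}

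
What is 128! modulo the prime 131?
(130)! = (128)! × (129) × (130) ≡ -1 (mod 131). So (128)! ≡ -1 × [(130)(129)]^(-1) ≡ 65 (mod 131)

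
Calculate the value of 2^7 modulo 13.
By repeated squaring (mod 13): 2^{1}≡2, 2^{2}≡4, 2^{4}≡3. Then 2^{7} = 2^{4+2+1} ≡ 3 × 4 × 2 ≡ 11 (mod 13)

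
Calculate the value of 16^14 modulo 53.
By repeated squaring (mod 53): 16^{1}≡16, 16^{2}≡44, 16^{4}≡28, 16^{8}≡42. Then 16^{14} = 16^{8+4+2} ≡ 42 × 28 × 44 ≡ 16 (mod 53)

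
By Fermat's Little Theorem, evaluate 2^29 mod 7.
By Fermat: 2^{6} ≡ 1 (mod 7). 29 = 4×6 + 5. So 2^{29} ≡ 2^{5} ≡ 4 (mod 7)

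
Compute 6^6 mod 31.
By repeated squaring mod 31: 6^{1}≡6, 6^{2}≡5, 6^{4}≡25. Then 6^{6} = 6^{4+2} ≡ 25 × 5 ≡ 1 mod 31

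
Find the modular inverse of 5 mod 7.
Since 7 is prime, by Fermat 5^(-1) ≡ 5^{5} ≡ 3 mod 7. Verify: 5 × 3 = 15 ≡ 1 mod 7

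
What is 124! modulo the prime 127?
(126)! = (124)! × (125) × (126) ≡ -1 mod 127. So (124)! ≡ -1 × [(126)(125)]^(-1) ≡ 63 mod 127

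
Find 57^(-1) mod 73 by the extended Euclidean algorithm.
Extended GCD: 57(-32) + 73(25) = 1. So 57^(-1) ≡ -32 ≡ 41 mod 73. Verify: 57 × 41 = 2337 ≡ 1 mod 73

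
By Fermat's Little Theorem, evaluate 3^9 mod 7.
By Fermat: 3^{6} ≡ 1 (mod 7). So 3^{9} = 3^{6} · 3^{3} ≡ 3^{3} ≡ 6 (mod 7)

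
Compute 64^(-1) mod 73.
Since 73 is prime, by Fermat 64^(-1) ≡ 64^{71} ≡ 8 mod 73. Verify: 64 × 8 = 512 ≡ 1 mod 73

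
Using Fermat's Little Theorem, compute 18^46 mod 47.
By Fermat's Little Theorem, 18^{46} ≡ 1 mod 47 since 47 is prime and gcd(18, 47) = 1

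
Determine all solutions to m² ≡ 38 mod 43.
The square roots of 38 mod 43 are 9 and 34. Verify: 9² = 81 ≡ 38 mod 43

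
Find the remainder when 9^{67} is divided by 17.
By Fermat: 9^{16} ≡ 1 mod 17. 67 = 4×16 + 3. So 9^{67} ≡ 9^{3} ≡ 15 mod 17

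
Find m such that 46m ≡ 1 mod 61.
Since 61 is prime, by Fermat 46^(-1) ≡ 46^{59} ≡ 4 mod 61. Verify: 46 × 4 = 184 ≡ 1 mod 61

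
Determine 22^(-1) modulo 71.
Since 71 is prime, by Fermat 22^(-1) ≡ 22^{69} ≡ 42 (mod 71). Verify: 22 × 42 = 924 ≡ 1 (mod 71)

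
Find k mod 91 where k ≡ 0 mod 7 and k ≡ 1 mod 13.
M = 7 × 13 = 91. M₁ = 13, y₁ ≡ 6 mod 7. M₂ = 7, y₂ ≡ 2 mod 13. k = 0×13×6 + 1×7×2 ≡ 14 mod 91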